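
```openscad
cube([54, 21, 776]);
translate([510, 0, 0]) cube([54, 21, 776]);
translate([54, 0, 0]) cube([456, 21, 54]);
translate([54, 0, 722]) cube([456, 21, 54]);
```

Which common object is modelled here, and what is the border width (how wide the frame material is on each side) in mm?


A picture frame. The border width is 54 mm.

Four thin pieces enclosing a rectangular opening — a picture frame. The two full-height stiles are 776 mm tall; the top rail sits at z = 722 and is 54 mm tall, so the border above the opening is 776 − 722 = 54 mm, matching the stile x-width.


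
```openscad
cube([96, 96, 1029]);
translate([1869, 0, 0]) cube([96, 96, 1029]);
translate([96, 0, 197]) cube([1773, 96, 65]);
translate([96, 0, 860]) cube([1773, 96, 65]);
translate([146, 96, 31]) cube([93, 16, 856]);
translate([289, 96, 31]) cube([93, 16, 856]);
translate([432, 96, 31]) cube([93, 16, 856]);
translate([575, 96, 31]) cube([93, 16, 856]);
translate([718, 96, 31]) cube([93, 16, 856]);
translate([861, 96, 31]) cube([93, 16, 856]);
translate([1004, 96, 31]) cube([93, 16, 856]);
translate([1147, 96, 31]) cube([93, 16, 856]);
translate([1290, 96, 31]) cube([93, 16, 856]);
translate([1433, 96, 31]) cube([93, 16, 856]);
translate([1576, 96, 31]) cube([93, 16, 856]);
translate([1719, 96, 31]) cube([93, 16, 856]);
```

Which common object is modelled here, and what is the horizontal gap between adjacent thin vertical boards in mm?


A fence section. The picket gap is 50 mm.

Two posts, two rails, 12 pickets — a fence section. Span 1773 mm holds 12 pickets of 93 mm with 13 equal gaps: ⌊(1773 − 12·93) / 13⌋ = 50 mm.


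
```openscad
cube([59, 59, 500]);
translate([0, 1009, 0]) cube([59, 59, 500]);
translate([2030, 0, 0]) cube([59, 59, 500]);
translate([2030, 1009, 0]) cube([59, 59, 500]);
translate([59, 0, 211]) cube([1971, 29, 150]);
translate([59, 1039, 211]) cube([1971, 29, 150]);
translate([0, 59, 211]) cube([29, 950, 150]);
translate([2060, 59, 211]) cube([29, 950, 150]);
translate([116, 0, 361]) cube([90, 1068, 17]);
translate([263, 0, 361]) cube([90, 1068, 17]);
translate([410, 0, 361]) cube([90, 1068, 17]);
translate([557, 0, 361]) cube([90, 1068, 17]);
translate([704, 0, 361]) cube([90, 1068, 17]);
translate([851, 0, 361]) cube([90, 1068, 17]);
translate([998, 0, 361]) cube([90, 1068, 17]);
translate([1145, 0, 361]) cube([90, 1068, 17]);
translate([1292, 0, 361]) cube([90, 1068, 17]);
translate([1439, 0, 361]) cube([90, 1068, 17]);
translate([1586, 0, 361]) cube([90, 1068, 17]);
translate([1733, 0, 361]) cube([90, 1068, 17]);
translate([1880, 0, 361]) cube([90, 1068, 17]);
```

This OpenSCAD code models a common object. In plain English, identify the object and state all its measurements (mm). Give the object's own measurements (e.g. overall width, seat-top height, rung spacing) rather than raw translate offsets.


A bed frame 2089 mm long (x) by 1068 mm wide (y). Four 59×59 mm corner posts, 500 mm tall, at the corners of the footprint. Four rails of 29 mm thickness and 150 mm height run between adjacent posts with their undersides at z = 211 mm, their outer faces flush with the outside of the frame (the two x-running rails run between the posts' inner faces; the two y-running rails run between the posts' inner faces). 13 slats, each 90 mm wide (x) and 17 mm thick, lie across the top of the two x-running rails, running the full 1068 mm width of the frame in y; along x they sit between the end posts with a 57 mm gap after the −x posts and between neighbouring slats, leaving 60 mm before the +x posts.


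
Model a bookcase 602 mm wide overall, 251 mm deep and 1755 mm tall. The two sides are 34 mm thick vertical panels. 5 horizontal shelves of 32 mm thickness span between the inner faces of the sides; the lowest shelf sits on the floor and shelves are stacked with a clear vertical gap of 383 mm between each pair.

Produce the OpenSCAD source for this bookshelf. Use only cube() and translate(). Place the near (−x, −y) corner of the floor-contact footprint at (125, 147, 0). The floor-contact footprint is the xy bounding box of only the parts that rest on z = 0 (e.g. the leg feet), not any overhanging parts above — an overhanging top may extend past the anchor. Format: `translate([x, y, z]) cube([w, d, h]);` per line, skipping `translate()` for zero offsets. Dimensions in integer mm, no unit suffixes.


translate([125, 147, 0]) cube([34, 251, 1755]);
translate([693, 147, 0]) cube([34, 251, 1755]);
translate([159, 147, 0]) cube([534, 251, 32]);
translate([159, 147, 415]) cube([534, 251, 32]);
translate([159, 147, 830]) cube([534, 251, 32]);
translate([159, 147, 1245]) cube([534, 251, 32]);
translate([159, 147, 1660]) cube([534, 251, 32]);


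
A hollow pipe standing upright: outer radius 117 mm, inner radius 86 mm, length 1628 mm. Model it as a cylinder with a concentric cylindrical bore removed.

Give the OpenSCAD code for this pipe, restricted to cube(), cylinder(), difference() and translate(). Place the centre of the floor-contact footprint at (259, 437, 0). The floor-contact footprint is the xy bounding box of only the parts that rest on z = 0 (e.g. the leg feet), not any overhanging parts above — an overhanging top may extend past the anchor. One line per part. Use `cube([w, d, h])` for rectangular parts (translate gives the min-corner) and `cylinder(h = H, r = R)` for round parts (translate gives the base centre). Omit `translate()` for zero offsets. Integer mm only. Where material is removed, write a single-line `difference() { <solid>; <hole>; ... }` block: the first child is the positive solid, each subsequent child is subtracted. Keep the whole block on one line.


difference() { translate([259, 437, 0]) cylinder(h = 1628, r = 117); translate([259, 437, 0]) cylinder(h = 1628, r = 86); }


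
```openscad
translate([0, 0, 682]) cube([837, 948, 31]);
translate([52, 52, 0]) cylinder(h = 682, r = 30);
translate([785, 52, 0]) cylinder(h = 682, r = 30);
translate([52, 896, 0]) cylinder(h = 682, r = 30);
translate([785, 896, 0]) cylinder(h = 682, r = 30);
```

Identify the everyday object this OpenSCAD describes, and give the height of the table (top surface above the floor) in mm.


A table. The table height is 713 mm.

A 837×948×31 slab sits at z = 682 on four Ø60 mm round legs — a table. The top surface is at 682 + 31 = 713 mm.


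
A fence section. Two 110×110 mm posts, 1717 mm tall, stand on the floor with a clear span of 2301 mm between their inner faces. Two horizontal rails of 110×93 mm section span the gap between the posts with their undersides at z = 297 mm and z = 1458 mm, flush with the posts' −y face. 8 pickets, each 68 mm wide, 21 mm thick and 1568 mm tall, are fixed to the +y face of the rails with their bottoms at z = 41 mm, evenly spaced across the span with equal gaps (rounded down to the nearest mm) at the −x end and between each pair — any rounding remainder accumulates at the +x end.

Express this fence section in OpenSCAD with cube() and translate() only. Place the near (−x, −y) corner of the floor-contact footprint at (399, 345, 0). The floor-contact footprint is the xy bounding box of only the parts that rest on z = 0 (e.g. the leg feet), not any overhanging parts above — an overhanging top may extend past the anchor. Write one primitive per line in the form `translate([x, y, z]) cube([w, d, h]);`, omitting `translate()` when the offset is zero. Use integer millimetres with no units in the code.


translate([399, 345, 0]) cube([110, 110, 1717]);
translate([2810, 345, 0]) cube([110, 110, 1717]);
translate([509, 345, 297]) cube([2301, 110, 93]);
translate([509, 345, 1458]) cube([2301, 110, 93]);
translate([704, 455, 41]) cube([68, 21, 1568]);
translate([967, 455, 41]) cube([68, 21, 1568]);
translate([1230, 455, 41]) cube([68, 21, 1568]);
translate([1493, 455, 41]) cube([68, 21, 1568]);
translate([1756, 455, 41]) cube([68, 21, 1568]);
translate([2019, 455, 41]) cube([68, 21, 1568]);
translate([2282, 455, 41]) cube([68, 21, 1568]);
translate([2545, 455, 41]) cube([68, 21, 1568]);


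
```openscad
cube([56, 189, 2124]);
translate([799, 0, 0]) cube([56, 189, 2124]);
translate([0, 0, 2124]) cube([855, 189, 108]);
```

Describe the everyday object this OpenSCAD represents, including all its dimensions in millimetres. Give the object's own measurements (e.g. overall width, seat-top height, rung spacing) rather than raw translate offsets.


A door frame. The clear opening is 743 mm wide and 2124 mm high. Two 56 mm wide jambs, 189 mm deep, stand either side of the opening from the floor to the top of the opening. A 108 mm thick head sits across the top of both jambs, spanning the full outside width of the frame.


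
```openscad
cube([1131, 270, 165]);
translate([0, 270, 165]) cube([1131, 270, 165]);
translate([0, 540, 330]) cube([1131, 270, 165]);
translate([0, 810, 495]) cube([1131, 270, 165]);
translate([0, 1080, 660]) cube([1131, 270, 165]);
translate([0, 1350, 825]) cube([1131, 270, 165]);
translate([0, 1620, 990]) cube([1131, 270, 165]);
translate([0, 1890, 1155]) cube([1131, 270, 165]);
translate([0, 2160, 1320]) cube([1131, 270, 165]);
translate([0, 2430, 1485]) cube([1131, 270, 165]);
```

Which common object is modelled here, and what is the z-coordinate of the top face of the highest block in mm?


A staircase. The total rise is 1650 mm.

10 identical blocks, each offset up and back from the previous — a staircase. Each step is 165 mm tall and there are 10 of them, so the total rise is 10 × 165 = 1650 mm.


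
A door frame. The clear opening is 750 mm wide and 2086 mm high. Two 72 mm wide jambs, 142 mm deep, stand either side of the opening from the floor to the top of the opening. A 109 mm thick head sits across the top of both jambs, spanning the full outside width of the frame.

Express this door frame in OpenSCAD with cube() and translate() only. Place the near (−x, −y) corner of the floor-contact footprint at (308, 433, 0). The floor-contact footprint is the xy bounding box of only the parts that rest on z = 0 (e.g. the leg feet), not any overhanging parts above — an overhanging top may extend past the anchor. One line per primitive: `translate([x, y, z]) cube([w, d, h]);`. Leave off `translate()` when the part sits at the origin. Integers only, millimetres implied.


translate([308, 433, 0]) cube([72, 142, 2086]);
translate([1130, 433, 0]) cube([72, 142, 2086]);
translate([308, 433, 2086]) cube([894, 142, 109]);


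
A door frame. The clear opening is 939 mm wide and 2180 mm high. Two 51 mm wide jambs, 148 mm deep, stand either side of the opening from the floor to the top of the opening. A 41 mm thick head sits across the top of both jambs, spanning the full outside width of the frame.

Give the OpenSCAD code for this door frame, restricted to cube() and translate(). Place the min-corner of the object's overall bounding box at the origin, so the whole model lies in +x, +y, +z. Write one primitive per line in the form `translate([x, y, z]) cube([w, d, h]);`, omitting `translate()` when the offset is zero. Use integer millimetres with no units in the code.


cube([51, 148, 2180]);
translate([990, 0, 0]) cube([51, 148, 2180]);
translate([0, 0, 2180]) cube([1041, 148, 41]);


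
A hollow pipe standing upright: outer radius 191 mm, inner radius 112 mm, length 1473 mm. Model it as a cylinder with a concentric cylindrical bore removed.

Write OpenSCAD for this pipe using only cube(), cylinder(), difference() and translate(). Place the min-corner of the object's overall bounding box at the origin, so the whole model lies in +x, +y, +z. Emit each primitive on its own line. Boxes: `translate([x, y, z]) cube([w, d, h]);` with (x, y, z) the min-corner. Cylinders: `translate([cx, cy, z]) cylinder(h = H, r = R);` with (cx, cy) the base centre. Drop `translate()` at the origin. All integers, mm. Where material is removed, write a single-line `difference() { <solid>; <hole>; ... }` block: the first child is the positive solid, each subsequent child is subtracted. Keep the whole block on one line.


difference() { translate([191, 191, 0]) cylinder(h = 1473, r = 191); translate([191, 191, 0]) cylinder(h = 1473, r = 112); }


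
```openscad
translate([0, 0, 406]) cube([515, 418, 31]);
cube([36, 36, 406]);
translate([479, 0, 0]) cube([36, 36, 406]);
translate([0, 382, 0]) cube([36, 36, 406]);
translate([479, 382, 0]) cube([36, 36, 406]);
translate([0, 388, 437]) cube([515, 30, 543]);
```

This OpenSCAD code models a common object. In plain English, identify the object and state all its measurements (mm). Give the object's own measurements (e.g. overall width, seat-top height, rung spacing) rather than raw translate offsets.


A chair. The seat is a 515×418×31 mm slab with its top at z = 437 mm, on four 36×36 mm corner legs (flush with the seat edges, standing on z = 0). A flat backrest 30 mm thick, 543 mm tall, spans the full seat width and rises from the seat top along its +y edge, rear face flush with the rear of the seat.


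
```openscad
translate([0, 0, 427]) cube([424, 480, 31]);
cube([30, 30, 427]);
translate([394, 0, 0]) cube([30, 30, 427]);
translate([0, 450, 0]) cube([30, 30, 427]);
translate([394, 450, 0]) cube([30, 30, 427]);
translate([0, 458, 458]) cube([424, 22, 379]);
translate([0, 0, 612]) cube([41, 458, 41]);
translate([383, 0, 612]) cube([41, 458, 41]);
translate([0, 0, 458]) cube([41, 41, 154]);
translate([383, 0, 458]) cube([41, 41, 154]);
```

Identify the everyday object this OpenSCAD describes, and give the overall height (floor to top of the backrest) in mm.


A chair. The overall height is 837 mm.

A slab on four corner posts with a tall panel at the back — a chair. The seat slab sits at z = 427 with thickness 31, and the 379 mm backrest starts at the seat top, so the overall height is 427 + 31 + 379 = 837 mm.


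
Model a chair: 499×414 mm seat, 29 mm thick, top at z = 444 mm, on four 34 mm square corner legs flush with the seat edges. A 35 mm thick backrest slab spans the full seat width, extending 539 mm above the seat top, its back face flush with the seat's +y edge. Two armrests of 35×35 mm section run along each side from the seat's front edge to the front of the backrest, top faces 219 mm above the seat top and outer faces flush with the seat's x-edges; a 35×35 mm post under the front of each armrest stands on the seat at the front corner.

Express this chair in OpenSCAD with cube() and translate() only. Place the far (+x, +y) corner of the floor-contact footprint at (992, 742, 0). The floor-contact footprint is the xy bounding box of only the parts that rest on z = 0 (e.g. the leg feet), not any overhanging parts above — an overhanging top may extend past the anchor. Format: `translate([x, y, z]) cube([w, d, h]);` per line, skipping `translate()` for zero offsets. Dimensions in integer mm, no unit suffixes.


// leg_h = 444 - 29 = 415
// arm post h = 219 - 35 = 184
translate([493, 328, 415]) cube([499, 414, 29]);
translate([493, 328, 0]) cube([34, 34, 415]);
translate([958, 328, 0]) cube([34, 34, 415]);
translate([493, 708, 0]) cube([34, 34, 415]);
translate([958, 708, 0]) cube([34, 34, 415]);
translate([493, 707, 444]) cube([499, 35, 539]);
translate([493, 328, 628]) cube([35, 379, 35]);
translate([957, 328, 628]) cube([35, 379, 35]);
translate([493, 328, 444]) cube([35, 35, 184]);
translate([957, 328, 444]) cube([35, 35, 184]);


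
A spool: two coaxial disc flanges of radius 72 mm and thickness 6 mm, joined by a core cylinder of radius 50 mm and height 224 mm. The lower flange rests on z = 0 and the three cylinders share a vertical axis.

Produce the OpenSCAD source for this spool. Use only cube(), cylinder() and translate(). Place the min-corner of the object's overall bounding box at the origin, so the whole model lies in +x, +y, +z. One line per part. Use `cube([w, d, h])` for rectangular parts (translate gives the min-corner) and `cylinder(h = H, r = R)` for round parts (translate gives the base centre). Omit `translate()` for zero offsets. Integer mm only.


translate([72, 72, 0]) cylinder(h = 6, r = 72);
translate([72, 72, 6]) cylinder(h = 224, r = 50);
translate([72, 72, 230]) cylinder(h = 6, r = 72);


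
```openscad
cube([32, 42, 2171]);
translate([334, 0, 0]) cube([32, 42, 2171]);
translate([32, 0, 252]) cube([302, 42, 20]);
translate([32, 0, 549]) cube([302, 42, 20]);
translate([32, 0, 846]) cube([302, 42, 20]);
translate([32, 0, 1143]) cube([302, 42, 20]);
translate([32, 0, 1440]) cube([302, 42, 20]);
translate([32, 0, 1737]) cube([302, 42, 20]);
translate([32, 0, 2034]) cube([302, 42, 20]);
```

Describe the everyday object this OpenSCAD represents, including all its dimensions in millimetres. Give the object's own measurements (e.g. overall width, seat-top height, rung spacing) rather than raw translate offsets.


A straight ladder. Two 32×42 mm vertical rails, 2171 mm tall, stand 366 mm apart (outside-to-outside) with their front faces coplanar on the −y side. 7 rungs, each 42 mm deep and 20 mm tall, span between the inner faces of the rails, front faces flush with the rails. The lowest rung's underside is at z = 252 mm and rungs are spaced 297 mm apart (underside to underside).


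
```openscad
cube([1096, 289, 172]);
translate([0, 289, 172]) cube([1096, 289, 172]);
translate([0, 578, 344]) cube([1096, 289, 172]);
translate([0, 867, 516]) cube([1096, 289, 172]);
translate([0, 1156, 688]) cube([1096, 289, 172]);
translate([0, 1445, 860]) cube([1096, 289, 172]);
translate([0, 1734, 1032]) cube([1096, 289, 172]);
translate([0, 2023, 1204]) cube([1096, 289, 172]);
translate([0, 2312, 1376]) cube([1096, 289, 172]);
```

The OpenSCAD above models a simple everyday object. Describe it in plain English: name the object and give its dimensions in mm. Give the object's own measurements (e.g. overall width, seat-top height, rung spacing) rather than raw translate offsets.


A straight staircase of 9 solid steps. Each step is 1096 mm wide (x), 289 mm deep (y, the going) and 172 mm tall (the rise). The first step rests on the floor; each subsequent step sits one going further in +y and one rise higher in +z, directly behind and above the previous step with no overlap.


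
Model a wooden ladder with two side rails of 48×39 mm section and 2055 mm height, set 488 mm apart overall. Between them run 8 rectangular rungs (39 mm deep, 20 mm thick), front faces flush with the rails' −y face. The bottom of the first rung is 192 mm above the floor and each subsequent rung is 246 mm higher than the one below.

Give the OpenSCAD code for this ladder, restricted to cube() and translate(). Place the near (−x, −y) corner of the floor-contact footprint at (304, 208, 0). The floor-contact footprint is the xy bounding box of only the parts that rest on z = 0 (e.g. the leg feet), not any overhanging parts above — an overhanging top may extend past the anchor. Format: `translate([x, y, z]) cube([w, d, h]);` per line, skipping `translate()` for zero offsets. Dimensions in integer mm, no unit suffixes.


translate([304, 208, 0]) cube([48, 39, 2055]);
translate([744, 208, 0]) cube([48, 39, 2055]);
translate([352, 208, 192]) cube([392, 39, 20]);
translate([352, 208, 438]) cube([392, 39, 20]);
translate([352, 208, 684]) cube([392, 39, 20]);
translate([352, 208, 930]) cube([392, 39, 20]);
translate([352, 208, 1176]) cube([392, 39, 20]);
translate([352, 208, 1422]) cube([392, 39, 20]);
translate([352, 208, 1668]) cube([392, 39, 20]);
translate([352, 208, 1914]) cube([392, 39, 20]);


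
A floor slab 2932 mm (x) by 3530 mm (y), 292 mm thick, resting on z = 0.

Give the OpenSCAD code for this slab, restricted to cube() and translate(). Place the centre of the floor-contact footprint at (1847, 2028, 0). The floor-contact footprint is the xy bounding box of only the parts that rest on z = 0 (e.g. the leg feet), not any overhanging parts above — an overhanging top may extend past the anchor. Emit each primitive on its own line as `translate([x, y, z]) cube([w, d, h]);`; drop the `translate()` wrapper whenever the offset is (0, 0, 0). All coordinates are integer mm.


translate([381, 263, 0]) cube([2932, 3530, 292]);


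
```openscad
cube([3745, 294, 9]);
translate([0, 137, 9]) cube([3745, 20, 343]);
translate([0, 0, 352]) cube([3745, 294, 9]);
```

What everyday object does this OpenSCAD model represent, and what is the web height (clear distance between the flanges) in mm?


An I-beam. The web height is 343 mm.

Two wide flanges with a thin centred web — an I-beam. Overall 361 mm minus two 9 mm flanges gives a web of 361 − 2·9 = 343 mm.


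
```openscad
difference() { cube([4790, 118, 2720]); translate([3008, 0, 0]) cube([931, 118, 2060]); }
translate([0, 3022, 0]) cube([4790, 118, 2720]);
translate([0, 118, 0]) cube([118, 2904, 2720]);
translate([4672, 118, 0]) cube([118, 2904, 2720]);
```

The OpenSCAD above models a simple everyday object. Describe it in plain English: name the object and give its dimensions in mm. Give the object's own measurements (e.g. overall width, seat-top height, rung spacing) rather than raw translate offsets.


A single room: four walls, each 2720 mm tall and 118 mm thick, enclosing an outside footprint 4790×3140 mm (x × y), no floor or roof. The front and back walls (−y and +y sides) run the full x-width; the side walls fit between their inner faces. A door opening 931 mm wide and 2060 mm tall is cut through the front wall from the floor up, its −x edge 3008 mm from the wall's −x end.


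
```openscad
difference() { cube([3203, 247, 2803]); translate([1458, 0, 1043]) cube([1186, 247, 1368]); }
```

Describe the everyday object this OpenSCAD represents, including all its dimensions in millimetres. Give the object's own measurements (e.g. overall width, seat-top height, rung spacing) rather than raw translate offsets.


A wall 3203 mm long (x), 247 mm thick (y), 2803 mm tall, with a rectangular window opening cut through it. The opening is 1186 mm wide and 1368 mm tall; its sill is at z = 1043 mm and its near (−x) edge is 1458 mm from the wall's −x end. The opening passes through the full wall thickness.


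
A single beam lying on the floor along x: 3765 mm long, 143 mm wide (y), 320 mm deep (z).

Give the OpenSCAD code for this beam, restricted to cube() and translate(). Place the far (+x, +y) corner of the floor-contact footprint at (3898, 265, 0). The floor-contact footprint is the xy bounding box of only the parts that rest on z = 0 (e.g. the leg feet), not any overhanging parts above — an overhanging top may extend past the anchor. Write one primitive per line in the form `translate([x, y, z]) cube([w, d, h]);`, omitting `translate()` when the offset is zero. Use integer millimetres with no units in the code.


translate([133, 122, 0]) cube([3765, 143, 320]);


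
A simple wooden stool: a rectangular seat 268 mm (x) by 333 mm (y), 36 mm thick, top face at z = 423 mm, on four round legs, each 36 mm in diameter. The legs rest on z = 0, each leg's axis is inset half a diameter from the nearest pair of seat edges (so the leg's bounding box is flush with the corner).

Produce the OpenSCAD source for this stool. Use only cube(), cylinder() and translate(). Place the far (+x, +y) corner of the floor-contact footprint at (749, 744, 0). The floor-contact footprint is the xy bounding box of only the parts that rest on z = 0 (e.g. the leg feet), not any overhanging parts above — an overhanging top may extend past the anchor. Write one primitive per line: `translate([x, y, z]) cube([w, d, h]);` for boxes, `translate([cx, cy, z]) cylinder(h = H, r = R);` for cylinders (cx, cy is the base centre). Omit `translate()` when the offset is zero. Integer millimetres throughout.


translate([481, 411, 387]) cube([268, 333, 36]);
translate([499, 429, 0]) cylinder(h = 387, r = 18);
translate([731, 429, 0]) cylinder(h = 387, r = 18);
translate([499, 726, 0]) cylinder(h = 387, r = 18);
translate([731, 726, 0]) cylinder(h = 387, r = 18);


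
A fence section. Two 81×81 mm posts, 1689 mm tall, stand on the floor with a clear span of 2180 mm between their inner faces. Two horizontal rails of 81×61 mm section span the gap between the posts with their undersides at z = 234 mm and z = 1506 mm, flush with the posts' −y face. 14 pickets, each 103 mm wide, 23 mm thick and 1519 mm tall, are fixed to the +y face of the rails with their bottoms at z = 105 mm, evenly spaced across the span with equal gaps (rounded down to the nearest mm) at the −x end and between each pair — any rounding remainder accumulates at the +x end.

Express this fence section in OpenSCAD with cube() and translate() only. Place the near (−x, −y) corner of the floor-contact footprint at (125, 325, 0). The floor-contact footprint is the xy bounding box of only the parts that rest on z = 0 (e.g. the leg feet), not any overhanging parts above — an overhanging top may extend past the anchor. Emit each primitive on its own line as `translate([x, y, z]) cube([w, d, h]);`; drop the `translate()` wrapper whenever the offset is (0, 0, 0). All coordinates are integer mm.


translate([125, 325, 0]) cube([81, 81, 1689]);
translate([2386, 325, 0]) cube([81, 81, 1689]);
translate([206, 325, 234]) cube([2180, 81, 61]);
translate([206, 325, 1506]) cube([2180, 81, 61]);
translate([255, 406, 105]) cube([103, 23, 1519]);
translate([407, 406, 105]) cube([103, 23, 1519]);
translate([559, 406, 105]) cube([103, 23, 1519]);
translate([711, 406, 105]) cube([103, 23, 1519]);
translate([863, 406, 105]) cube([103, 23, 1519]);
translate([1015, 406, 105]) cube([103, 23, 1519]);
translate([1167, 406, 105]) cube([103, 23, 1519]);
translate([1319, 406, 105]) cube([103, 23, 1519]);
translate([1471, 406, 105]) cube([103, 23, 1519]);
translate([1623, 406, 105]) cube([103, 23, 1519]);
translate([1775, 406, 105]) cube([103, 23, 1519]);
translate([1927, 406, 105]) cube([103, 23, 1519]);
translate([2079, 406, 105]) cube([103, 23, 1519]);
translate([2231, 406, 105]) cube([103, 23, 1519]);


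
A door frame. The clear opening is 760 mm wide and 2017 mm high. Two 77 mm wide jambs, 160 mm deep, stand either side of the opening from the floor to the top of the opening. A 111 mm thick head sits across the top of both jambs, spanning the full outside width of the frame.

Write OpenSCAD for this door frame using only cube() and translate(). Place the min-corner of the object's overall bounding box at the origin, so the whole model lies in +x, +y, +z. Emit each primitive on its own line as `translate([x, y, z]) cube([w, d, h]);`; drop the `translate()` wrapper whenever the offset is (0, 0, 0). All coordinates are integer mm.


cube([77, 160, 2017]);
translate([837, 0, 0]) cube([77, 160, 2017]);
translate([0, 0, 2017]) cube([914, 160, 111]);


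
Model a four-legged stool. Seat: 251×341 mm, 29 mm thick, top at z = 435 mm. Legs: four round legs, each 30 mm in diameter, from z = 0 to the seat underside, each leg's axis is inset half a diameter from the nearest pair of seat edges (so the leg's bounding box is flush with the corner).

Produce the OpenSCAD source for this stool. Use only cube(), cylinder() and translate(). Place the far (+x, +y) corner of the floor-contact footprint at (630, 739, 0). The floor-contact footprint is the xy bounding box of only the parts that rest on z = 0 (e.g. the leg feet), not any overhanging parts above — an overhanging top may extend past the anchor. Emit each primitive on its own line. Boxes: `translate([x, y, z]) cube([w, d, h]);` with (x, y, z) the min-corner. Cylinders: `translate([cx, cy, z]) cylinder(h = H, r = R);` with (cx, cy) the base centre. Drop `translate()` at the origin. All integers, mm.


// leg_h = 435 - 29 = 406
translate([379, 398, 406]) cube([251, 341, 29]);
translate([394, 413, 0]) cylinder(h = 406, r = 15);
translate([615, 413, 0]) cylinder(h = 406, r = 15);
translate([394, 724, 0]) cylinder(h = 406, r = 15);
translate([615, 724, 0]) cylinder(h = 406, r = 15);


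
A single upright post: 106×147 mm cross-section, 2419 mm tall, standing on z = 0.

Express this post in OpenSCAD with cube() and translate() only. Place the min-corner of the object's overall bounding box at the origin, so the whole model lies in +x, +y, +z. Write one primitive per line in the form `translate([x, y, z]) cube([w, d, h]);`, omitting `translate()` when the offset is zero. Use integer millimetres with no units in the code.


cube([106, 147, 2419]);


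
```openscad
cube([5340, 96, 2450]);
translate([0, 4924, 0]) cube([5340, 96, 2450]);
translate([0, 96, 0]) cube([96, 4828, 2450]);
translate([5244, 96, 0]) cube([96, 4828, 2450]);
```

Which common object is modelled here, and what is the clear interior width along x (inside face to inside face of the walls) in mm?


A house (or room) frame. The interior width is 5148 mm.

Four 2450 mm walls enclosing a rectangle with no floor or roof — a room or house frame. Outside width is 5340 mm and wall thickness is 96 mm, so the interior width is 5340 − 2 × 96 = 5148 mm.


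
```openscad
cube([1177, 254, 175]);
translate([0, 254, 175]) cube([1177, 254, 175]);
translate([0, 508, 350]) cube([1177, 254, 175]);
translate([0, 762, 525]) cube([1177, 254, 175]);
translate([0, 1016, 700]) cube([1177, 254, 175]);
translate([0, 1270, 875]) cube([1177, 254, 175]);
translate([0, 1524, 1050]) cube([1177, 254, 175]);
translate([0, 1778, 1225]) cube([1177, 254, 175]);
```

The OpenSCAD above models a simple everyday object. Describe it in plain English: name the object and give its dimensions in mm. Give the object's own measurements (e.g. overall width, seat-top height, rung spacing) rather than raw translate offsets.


A straight staircase of 8 solid steps. Each step is 1177 mm wide (x), 254 mm deep (y, the going) and 175 mm tall (the rise). The first step rests on the floor; each subsequent step sits one going further in +y and one rise higher in +z, directly behind and above the previous step with no overlap.


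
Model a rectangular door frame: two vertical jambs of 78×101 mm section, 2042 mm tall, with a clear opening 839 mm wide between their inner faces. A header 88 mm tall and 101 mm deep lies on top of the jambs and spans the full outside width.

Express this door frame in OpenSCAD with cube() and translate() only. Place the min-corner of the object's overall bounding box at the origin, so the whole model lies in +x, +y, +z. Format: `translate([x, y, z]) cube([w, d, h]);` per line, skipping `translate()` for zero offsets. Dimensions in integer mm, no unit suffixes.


cube([78, 101, 2042]);
translate([917, 0, 0]) cube([78, 101, 2042]);
translate([0, 0, 2042]) cube([995, 101, 88]);


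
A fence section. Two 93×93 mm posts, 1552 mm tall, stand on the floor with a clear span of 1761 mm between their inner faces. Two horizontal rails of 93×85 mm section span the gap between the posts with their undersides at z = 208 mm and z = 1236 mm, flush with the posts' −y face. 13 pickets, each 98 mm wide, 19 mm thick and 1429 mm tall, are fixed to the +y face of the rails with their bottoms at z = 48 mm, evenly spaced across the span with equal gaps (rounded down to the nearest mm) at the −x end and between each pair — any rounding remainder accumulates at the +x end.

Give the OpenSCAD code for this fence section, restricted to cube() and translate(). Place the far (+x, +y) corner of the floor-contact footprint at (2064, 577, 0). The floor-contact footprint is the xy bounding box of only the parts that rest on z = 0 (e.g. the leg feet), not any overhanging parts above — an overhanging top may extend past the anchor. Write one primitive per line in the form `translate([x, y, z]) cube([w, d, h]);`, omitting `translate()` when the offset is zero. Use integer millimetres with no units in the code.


translate([117, 484, 0]) cube([93, 93, 1552]);
translate([1971, 484, 0]) cube([93, 93, 1552]);
translate([210, 484, 208]) cube([1761, 93, 85]);
translate([210, 484, 1236]) cube([1761, 93, 85]);
translate([244, 577, 48]) cube([98, 19, 1429]);
translate([376, 577, 48]) cube([98, 19, 1429]);
translate([508, 577, 48]) cube([98, 19, 1429]);
translate([640, 577, 48]) cube([98, 19, 1429]);
translate([772, 577, 48]) cube([98, 19, 1429]);
translate([904, 577, 48]) cube([98, 19, 1429]);
translate([1036, 577, 48]) cube([98, 19, 1429]);
translate([1168, 577, 48]) cube([98, 19, 1429]);
translate([1300, 577, 48]) cube([98, 19, 1429]);
translate([1432, 577, 48]) cube([98, 19, 1429]);
translate([1564, 577, 48]) cube([98, 19, 1429]);
translate([1696, 577, 48]) cube([98, 19, 1429]);
translate([1828, 577, 48]) cube([98, 19, 1429]);


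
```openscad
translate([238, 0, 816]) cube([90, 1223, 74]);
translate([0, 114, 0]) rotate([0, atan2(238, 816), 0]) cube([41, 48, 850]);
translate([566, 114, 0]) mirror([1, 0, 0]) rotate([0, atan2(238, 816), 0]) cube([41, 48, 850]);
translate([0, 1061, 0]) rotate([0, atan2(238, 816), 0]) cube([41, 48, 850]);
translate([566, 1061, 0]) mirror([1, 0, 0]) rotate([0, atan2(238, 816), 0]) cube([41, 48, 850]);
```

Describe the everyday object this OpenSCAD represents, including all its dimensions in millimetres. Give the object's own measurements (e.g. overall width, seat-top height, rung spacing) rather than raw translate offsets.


A sawhorse. A 90×1223×74 mm beam (x, y, z) sits on two A-frame leg pairs. Each pair is two raked legs of 41×48 mm section (48 mm along y) splaying symmetrically in x. Each leg rises 816 mm vertically over 238 mm of horizontal reach and is 850 mm long along its own axis. Every leg's outer bottom edge rests on the floor and its outer top edge meets a bottom edge of the beam — the left legs (tilting toward +x) meet the beam's −x bottom edge, the right legs (their mirror images, tilting toward −x) meet its +x bottom edge — so the leg tops tuck under the beam, the beam's underside is 816 mm above the floor, and the feet are 566 mm apart outside-to-outside with the beam centred between them. The two leg pairs are set in 114 mm from either end of the beam.


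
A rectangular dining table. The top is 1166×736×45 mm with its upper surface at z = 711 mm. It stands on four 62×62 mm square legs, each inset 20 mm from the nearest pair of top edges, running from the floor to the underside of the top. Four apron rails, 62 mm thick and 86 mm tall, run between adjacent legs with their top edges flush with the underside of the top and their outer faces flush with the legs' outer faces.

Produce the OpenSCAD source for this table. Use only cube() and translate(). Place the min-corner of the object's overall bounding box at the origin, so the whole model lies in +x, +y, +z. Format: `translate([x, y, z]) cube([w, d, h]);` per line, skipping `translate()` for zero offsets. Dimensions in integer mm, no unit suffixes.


translate([0, 0, 666]) cube([1166, 736, 45]);
translate([20, 20, 0]) cube([62, 62, 666]);
translate([1084, 20, 0]) cube([62, 62, 666]);
translate([20, 654, 0]) cube([62, 62, 666]);
translate([1084, 654, 0]) cube([62, 62, 666]);
translate([82, 20, 580]) cube([1002, 62, 86]);
translate([82, 654, 580]) cube([1002, 62, 86]);
translate([20, 82, 580]) cube([62, 572, 86]);
translate([1084, 82, 580]) cube([62, 572, 86]);


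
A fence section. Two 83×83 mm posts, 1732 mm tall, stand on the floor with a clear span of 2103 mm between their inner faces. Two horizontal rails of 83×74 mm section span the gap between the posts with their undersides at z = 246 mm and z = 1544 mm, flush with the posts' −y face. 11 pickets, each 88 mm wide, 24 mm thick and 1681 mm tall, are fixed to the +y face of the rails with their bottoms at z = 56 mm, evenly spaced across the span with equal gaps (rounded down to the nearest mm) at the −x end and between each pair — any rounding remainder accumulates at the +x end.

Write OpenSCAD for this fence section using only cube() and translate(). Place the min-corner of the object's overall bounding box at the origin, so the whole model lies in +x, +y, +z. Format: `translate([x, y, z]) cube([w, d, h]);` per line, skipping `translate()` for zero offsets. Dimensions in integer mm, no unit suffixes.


cube([83, 83, 1732]);
translate([2186, 0, 0]) cube([83, 83, 1732]);
translate([83, 0, 246]) cube([2103, 83, 74]);
translate([83, 0, 1544]) cube([2103, 83, 74]);
translate([177, 83, 56]) cube([88, 24, 1681]);
translate([359, 83, 56]) cube([88, 24, 1681]);
translate([541, 83, 56]) cube([88, 24, 1681]);
translate([723, 83, 56]) cube([88, 24, 1681]);
translate([905, 83, 56]) cube([88, 24, 1681]);
translate([1087, 83, 56]) cube([88, 24, 1681]);
translate([1269, 83, 56]) cube([88, 24, 1681]);
translate([1451, 83, 56]) cube([88, 24, 1681]);
translate([1633, 83, 56]) cube([88, 24, 1681]);
translate([1815, 83, 56]) cube([88, 24, 1681]);
translate([1997, 83, 56]) cube([88, 24, 1681]);


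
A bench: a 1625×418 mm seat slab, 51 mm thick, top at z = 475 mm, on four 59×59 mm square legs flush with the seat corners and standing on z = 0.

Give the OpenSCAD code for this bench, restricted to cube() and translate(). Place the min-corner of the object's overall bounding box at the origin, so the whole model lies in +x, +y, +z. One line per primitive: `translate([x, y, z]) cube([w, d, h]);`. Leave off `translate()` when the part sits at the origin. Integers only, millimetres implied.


// leg_h = 475 − 51 = 424
translate([0, 0, 424]) cube([1625, 418, 51]);
cube([59, 59, 424]);
translate([0, 359, 0]) cube([59, 59, 424]);
translate([1566, 0, 0]) cube([59, 59, 424]);
translate([1566, 359, 0]) cube([59, 59, 424]);


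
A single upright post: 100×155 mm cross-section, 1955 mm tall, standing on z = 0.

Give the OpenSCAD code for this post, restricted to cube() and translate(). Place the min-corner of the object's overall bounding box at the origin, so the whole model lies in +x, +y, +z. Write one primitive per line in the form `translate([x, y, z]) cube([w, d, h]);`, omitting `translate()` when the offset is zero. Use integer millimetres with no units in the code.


cube([100, 155, 1955]);


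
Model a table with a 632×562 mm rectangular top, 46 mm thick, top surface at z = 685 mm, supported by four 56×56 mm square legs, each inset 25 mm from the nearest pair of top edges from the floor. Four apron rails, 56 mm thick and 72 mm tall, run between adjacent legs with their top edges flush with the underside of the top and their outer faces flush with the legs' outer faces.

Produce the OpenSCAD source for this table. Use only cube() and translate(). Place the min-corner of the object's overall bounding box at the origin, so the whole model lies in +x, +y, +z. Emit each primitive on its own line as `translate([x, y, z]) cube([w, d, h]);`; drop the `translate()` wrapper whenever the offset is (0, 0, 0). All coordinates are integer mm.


translate([0, 0, 639]) cube([632, 562, 46]);
translate([25, 25, 0]) cube([56, 56, 639]);
translate([551, 25, 0]) cube([56, 56, 639]);
translate([25, 481, 0]) cube([56, 56, 639]);
translate([551, 481, 0]) cube([56, 56, 639]);
translate([81, 25, 567]) cube([470, 56, 72]);
translate([81, 481, 567]) cube([470, 56, 72]);
translate([25, 81, 567]) cube([56, 400, 72]);
translate([551, 81, 567]) cube([56, 400, 72]);


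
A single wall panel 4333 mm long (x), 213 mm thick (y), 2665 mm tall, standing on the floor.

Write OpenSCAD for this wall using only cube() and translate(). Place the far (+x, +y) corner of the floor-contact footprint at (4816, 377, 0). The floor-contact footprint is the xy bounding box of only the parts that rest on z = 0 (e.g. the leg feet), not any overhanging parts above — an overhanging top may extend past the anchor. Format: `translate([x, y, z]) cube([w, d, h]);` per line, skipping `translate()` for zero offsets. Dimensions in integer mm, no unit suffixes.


translate([483, 164, 0]) cube([4333, 213, 2665]);


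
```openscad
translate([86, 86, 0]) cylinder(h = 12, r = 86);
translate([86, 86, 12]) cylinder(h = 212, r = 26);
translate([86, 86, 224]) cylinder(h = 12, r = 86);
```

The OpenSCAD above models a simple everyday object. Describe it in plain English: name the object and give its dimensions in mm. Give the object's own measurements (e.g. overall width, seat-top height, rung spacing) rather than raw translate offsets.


A spool: two coaxial disc flanges of radius 86 mm and thickness 12 mm, joined by a core cylinder of radius 26 mm and height 212 mm. The lower flange rests on z = 0 and the three cylinders share a vertical axis.
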